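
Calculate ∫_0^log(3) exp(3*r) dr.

Let u = exp(r), so du = exp(r) dr. When r = 0, u = 1; when r = log(3), u = 3.
The integral becomes ∫ u**2 du from 1 to 3, with antiderivative u**3/3.
Back in r: F(r) = exp(3*r)/3.
Then F(log(3)) - F(0) = (9) - (1/3) = 26/3.

26/3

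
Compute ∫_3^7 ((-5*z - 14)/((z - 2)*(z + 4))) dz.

-4*log(5) - log(11) + log(7)

Factor the denominator: z**2 + 2*z - 8 = (z + 4)(z - 2).
Partial fractions: (-5*z - 14)/((z - 2)*(z + 4)) = -1/(z + 4) - 4/(z - 2).
An antiderivative is F(z) = -4*log(z - 2) - log(z + 4).
Then F(7) - F(3) = (-4*log(5) - log(11)) - (-log(7)) = -4*log(5) - log(11) + log(7).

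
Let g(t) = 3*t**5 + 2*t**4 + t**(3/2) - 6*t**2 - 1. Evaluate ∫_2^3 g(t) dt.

-8*sqrt(2)/5 + 18*sqrt(3)/5 + 3779/10

By the power rule, an antiderivative is F(t) = t**6/2 + 2*t**(5/2)/5 + 2*t**5/5 - 2*t**3 - t.
Then F(3) - F(2) = (18*sqrt(3)/5 + 4047/10) - (8*sqrt(2)/5 + 134/5) = -8*sqrt(2)/5 + 18*sqrt(3)/5 + 3779/10.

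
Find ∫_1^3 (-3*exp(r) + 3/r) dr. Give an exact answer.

-3*exp(3) + 3*log(3) + 3*exp(1)

An antiderivative is F(r) = -3*exp(r) + 3*log(r).
Then F(3) - F(1) = (-3*exp(3) + 3*log(3)) - (-3*exp(1)) = -3*exp(3) + 3*log(3) + 3*exp(1).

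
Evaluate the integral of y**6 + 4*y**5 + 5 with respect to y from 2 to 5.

By the power rule, an antiderivative is F(y) = y**7/7 + 2*y**6/3 + 5*y.
Then F(5) - F(2) = (453650/21) - (1490/21) = 150720/7.

150720/7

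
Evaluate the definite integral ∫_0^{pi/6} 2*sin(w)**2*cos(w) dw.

1/12

Let u = sin(w), so du = cos(w) dw. When w = 0, u = 0; when w = pi/6, u = 1/2.
The integral becomes 2·∫ u**2 du from 0 to 1/2, with antiderivative 2*u**3/3.
Back in w: F(w) = 2*sin(w)**3/3.
Then F(pi/6) - F(0) = (1/12) - (0) = 1/12.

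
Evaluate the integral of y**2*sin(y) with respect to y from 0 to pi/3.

Integrate by parts twice (u = y^2, dv = sin(y) dy).
An antiderivative is F(y) = -y**2*cos(y) + 2*y*sin(y) + 2*cos(y).
Then F(pi/3) - F(0) = (-pi**2/18 + 1 + sqrt(3)*pi/3) - (2) = -1 - pi**2/18 + sqrt(3)*pi/3.

-1 - pi**2/18 + sqrt(3)*pi/3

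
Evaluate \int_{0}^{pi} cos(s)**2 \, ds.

Use the identity cos^2(s) = (1 + cos(2*s))/2.
An antiderivative is F(s) = s/2 + sin(2*s)/4.
Then F(pi) - F(0) = (pi/2) - (0) = pi/2.

pi/2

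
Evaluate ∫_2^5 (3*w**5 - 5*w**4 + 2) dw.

9387/2

By the power rule, an antiderivative is F(w) = w**6/2 - w**5 + 2*w.
Then F(5) - F(2) = (9395/2) - (4) = 9387/2.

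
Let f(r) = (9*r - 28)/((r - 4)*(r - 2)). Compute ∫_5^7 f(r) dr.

Factor the denominator: r**2 - 6*r + 8 = (r - 2)(r - 4).
Partial fractions: (9*r - 28)/((r - 4)*(r - 2)) = 5/(r - 2) + 4/(r - 4).
An antiderivative is F(r) = 4*log(r - 4) + 5*log(r - 2).
Then F(7) - F(5) = (4*log(3) + 5*log(5)) - (5*log(3)) = -log(3) + 5*log(5).

-log(3) + 5*log(5)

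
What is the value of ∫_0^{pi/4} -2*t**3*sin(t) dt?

sqrt(2)*(-96*pi - 12*pi**2 + pi**3 + 384)/64

Integrate by parts 3 times (u = t^3, dv = -2*sin(t) dt).
An antiderivative is F(t) = 2*t**3*cos(t) - 6*t**2*sin(t) - 12*t*cos(t) + 12*sin(t).
Then F(pi/4) - F(0) = (sqrt(2)*(-96*pi - 12*pi**2 + pi**3 + 384)/64) - (0) = sqrt(2)*(-96*pi - 12*pi**2 + pi**3 + 384)/64.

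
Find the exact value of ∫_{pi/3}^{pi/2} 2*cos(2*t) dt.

An antiderivative is F(t) = sin(2*t).
Then F(pi/2) - F(pi/3) = (0) - (sqrt(3)/2) = -sqrt(3)/2.

-sqrt(3)/2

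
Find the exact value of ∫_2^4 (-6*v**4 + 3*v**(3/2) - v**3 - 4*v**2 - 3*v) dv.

-3914/3 - 24*sqrt(2)/5

By the power rule, an antiderivative is F(v) = 6*v**(5/2)/5 - 6*v**5/5 - v**4/4 - 4*v**3/3 - 3*v**2/2.
Then F(4) - F(2) = (-20456/15) - (-886/15 + 24*sqrt(2)/5) = -3914/3 - 24*sqrt(2)/5.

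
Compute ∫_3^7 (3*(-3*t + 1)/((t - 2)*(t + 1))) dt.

Factor the denominator: t**2 - t - 2 = (t + 1)(t - 2).
Partial fractions: 3*(-3*t + 1)/((t - 2)*(t + 1)) = -4/(t + 1) - 5/(t - 2).
An antiderivative is F(t) = -5*log(t - 2) - 4*log(t + 1).
Then F(7) - F(3) = (-12*log(2) - 5*log(5)) - (-8*log(2)) = -5*log(5) - 4*log(2).

-5*log(5) - 4*log(2)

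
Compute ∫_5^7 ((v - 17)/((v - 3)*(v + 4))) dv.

-6*log(3) - 2*log(2) + 3*log(11)

Factor the denominator: v**2 + v - 12 = (v + 4)(v - 3).
Partial fractions: (v - 17)/((v - 3)*(v + 4)) = 3/(v + 4) - 2/(v - 3).
An antiderivative is F(v) = -2*log(v - 3) + 3*log(v + 4).
Then F(7) - F(5) = (-4*log(2) + 3*log(11)) - (-2*log(2) + 6*log(3)) = -6*log(3) - 2*log(2) + 3*log(11).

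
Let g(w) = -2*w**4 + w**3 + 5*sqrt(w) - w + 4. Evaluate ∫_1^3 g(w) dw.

By the power rule, an antiderivative is F(w) = -2*w**5/5 + w**4/4 + 10*w**(3/2)/3 - w**2/2 + 4*w.
Then F(3) - F(1) = (-1389/20 + 10*sqrt(3)) - (401/60) = -1142/15 + 10*sqrt(3).

-1142/15 + 10*sqrt(3)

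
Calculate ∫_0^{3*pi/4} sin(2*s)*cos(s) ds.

sqrt(2)/6 + 2/3

Use the identity sin(2*s)cos(s) = [sin(3*s) + sin(s)]/2.
An antiderivative is F(s) = -cos(s)/2 - cos(3*s)/6.
Then F(3*pi/4) - F(0) = (sqrt(2)/6) - (-2/3) = sqrt(2)/6 + 2/3.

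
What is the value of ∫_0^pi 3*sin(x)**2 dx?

Use the identity sin^2(x) = (1 - cos(2*x))/2.
An antiderivative is F(x) = 3*x/2 - 3*sin(2*x)/4.
Then F(pi) - F(0) = (3*pi/2) - (0) = 3*pi/2.

3*pi/2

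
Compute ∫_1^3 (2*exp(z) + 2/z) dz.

An antiderivative is F(z) = 2*exp(z) + 2*log(z).
Then F(3) - F(1) = (2*log(3) + 2*exp(3)) - (2*exp(1)) = -2*exp(1) + 2*log(3) + 2*exp(3).

-2*exp(1) + 2*log(3) + 2*exp(3)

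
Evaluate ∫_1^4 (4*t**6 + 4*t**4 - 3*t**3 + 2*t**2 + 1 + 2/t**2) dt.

By the power rule, an antiderivative is F(t) = 4*t**7/7 + 4*t**5/5 - 3*t**4/4 + 2*t**3/3 + t - 2/t.
Then F(4) - F(1) = (2107487/210) - (121/420) = 1404951/140.

1404951/140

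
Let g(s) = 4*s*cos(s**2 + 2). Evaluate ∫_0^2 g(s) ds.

-2*sin(2) + 2*sin(6)

Let u = s**2 + 2, so du = 2*s ds. When s = 0, u = 2; when s = 2, u = 6.
The integral becomes 2·∫ cos(u) du from 2 to 6, with antiderivative 2*sin(u).
Back in s: F(s) = 2*sin(s**2 + 2).
Then F(2) - F(0) = (2*sin(6)) - (2*sin(2)) = -2*sin(2) + 2*sin(6).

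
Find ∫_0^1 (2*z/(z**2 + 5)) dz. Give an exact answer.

Let u = z**2 + 5, so du = 2*z dz. When z = 0, u = 5; when z = 1, u = 6.
The integral becomes ∫ 1/u du from 5 to 6, with antiderivative log(u).
Back in z: F(z) = log(z**2 + 5).
Then F(1) - F(0) = (log(6)) - (log(5)) = log(6/5).

log(6/5)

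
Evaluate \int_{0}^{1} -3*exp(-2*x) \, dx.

-3/2 + 3*exp(-2)/2

An antiderivative is F(x) = 3*exp(-2*x)/2.
Then F(1) - F(0) = (3*exp(-2)/2) - (3/2) = -3/2 + 3*exp(-2)/2.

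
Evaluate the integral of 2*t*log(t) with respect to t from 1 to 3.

-4 + 9*log(3)

Integrate by parts once (u = ln t, dv = 2*t dt).
An antiderivative is F(t) = t**2*(2*log(t) - 1)/2.
Then F(3) - F(1) = (-9/2 + 9*log(3)) - (-1/2) = -4 + 9*log(3).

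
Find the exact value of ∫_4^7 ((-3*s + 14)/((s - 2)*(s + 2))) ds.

Factor the denominator: s**2 - 4 = (s + 2)(s - 2).
Partial fractions: (-3*s + 14)/((s - 2)*(s + 2)) = -5/(s + 2) + 2/(s - 2).
An antiderivative is F(s) = 2*log(s - 2) - 5*log(s + 2).
Then F(7) - F(4) = (-10*log(3) + 2*log(5)) - (-5*log(3) - 3*log(2)) = -5*log(3) + 3*log(2) + 2*log(5).

-5*log(3) + 3*log(2) + 2*log(5)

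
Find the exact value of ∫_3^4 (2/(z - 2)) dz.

An antiderivative is F(z) = 2*log(z - 2).
Then F(4) - F(3) = (log(4)) - (0) = log(4).

log(4)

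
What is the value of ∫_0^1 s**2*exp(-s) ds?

2 - 5*exp(-1)

Integrate by parts twice (u = s^2, dv = exp(-s) ds).
An antiderivative is F(s) = (-s**2 - 2*s - 2)*exp(-s).
Then F(1) - F(0) = (-5*exp(-1)) - (-2) = 2 - 5*exp(-1).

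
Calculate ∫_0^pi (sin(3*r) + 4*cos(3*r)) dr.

2/3

An antiderivative is F(r) = 4*sin(3*r)/3 - cos(3*r)/3.
Then F(pi) - F(0) = (1/3) - (-1/3) = 2/3.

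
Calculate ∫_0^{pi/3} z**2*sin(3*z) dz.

-4/27 + pi**2/27

Integrate by parts twice (u = z^2, dv = sin(3*z) dz).
An antiderivative is F(z) = -z**2*cos(3*z)/3 + 2*z*sin(3*z)/9 + 2*cos(3*z)/27.
Then F(pi/3) - F(0) = (-2/27 + pi**2/27) - (2/27) = -4/27 + pi**2/27.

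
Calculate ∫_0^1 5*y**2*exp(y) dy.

Integrate by parts twice (u = y^2, dv = 5*exp(y) dy).
An antiderivative is F(y) = (5*y**2 - 10*y + 10)*exp(y).
Then F(1) - F(0) = (5*E) - (10) = -10 + 5*E.

-10 + 5*E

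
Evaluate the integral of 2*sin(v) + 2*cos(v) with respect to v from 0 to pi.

An antiderivative is F(v) = 2*sin(v) - 2*cos(v).
Then F(pi) - F(0) = (2) - (-2) = 4.

4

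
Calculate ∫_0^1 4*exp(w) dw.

An antiderivative is F(w) = 4*exp(w).
Then F(1) - F(0) = (4*E) - (4) = -4 + 4*E.

-4 + 4*E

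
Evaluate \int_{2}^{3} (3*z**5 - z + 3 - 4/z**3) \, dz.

5989/18

By the power rule, an antiderivative is F(z) = z**6/2 - z**2/2 + 3*z + 2/z**2.
Then F(3) - F(2) = (3323/9) - (73/2) = 5989/18.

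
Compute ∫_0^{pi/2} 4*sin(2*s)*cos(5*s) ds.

-8/21

Use the identity sin(2*s)cos(5*s) = [sin(7*s) + sin(-3*s)]/2.
An antiderivative is F(s) = 2*cos(3*s)/3 - 2*cos(7*s)/7.
Then F(pi/2) - F(0) = (0) - (8/21) = -8/21.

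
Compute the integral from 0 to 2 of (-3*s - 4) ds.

-14

By the power rule, an antiderivative is F(s) = -3*s**2/2 - 4*s.
Then F(2) - F(0) = (-14) - (0) = -14.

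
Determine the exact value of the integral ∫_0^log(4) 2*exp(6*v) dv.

1365

Let u = exp(v), so du = exp(v) dv. When v = 0, u = 1; when v = log(4), u = 4.
The integral becomes 2·∫ u**5 du from 1 to 4, with antiderivative u**6/3.
Back in v: F(v) = exp(6*v)/3.
Then F(log(4)) - F(0) = (4096/3) - (1/3) = 1365.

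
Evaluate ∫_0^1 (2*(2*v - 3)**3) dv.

-20

Let u = 2*v - 3, so du = 2 dv. When v = 0, u = -3; when v = 1, u = -1.
The integral becomes ∫ u**3 du from -3 to -1, with antiderivative u**4/4.
Back in v: F(v) = (2*v - 3)**4/4.
Then F(1) - F(0) = (1/4) - (81/4) = -20.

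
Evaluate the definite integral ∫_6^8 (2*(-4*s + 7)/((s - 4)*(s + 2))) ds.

-5*log(5) + 7*log(2)

Factor the denominator: s**2 - 2*s - 8 = (s + 2)(s - 4).
Partial fractions: 2*(-4*s + 7)/((s - 4)*(s + 2)) = -5/(s + 2) - 3/(s - 4).
An antiderivative is F(s) = -3*log(s - 4) - 5*log(s + 2).
Then F(8) - F(6) = (-5*log(5) - 11*log(2)) - (-18*log(2)) = -5*log(5) + 7*log(2).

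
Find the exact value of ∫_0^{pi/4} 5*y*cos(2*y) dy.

-5/4 + 5*pi/8

Integrate by parts once (u = y, dv = 5*cos(2*y) dy).
An antiderivative is F(y) = 5*y*sin(2*y)/2 + 5*cos(2*y)/4.
Then F(pi/4) - F(0) = (5*pi/8) - (5/4) = -5/4 + 5*pi/8.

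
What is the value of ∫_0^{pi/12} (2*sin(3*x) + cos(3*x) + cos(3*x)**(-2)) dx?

1 - sqrt(2)/6

An antiderivative is F(x) = sin(3*x)/3 - 2*cos(3*x)/3 + tan(3*x)/3.
Then F(pi/12) - F(0) = (1/3 - sqrt(2)/6) - (-2/3) = 1 - sqrt(2)/6.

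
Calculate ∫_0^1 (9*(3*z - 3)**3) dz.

Let u = 3*z - 3, so du = 3 dz. When z = 0, u = -3; when z = 1, u = 0.
The integral becomes 3·∫ u**3 du from -3 to 0, with antiderivative 3*u**4/4.
Back in z: F(z) = 3*(3*z - 3)**4/4.
Then F(1) - F(0) = (0) - (243/4) = -243/4.

-243/4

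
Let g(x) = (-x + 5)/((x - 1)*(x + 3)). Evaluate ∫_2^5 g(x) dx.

log(25/16)

Factor the denominator: x**2 + 2*x - 3 = (x + 3)(x - 1).
Partial fractions: (-x + 5)/((x - 1)*(x + 3)) = -2/(x + 3) + 1/(x - 1).
An antiderivative is F(x) = log(x - 1) - 2*log(x + 3).
Then F(5) - F(2) = (-log(16)) - (-log(25)) = log(25/16).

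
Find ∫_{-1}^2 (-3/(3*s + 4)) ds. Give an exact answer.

An antiderivative is F(s) = -log(3*s + 4).
Then F(2) - F(-1) = (-log(10)) - (0) = -log(10).

-log(10)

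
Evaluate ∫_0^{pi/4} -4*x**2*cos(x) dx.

sqrt(2)*(-pi - pi**2/8 + 4)

Integrate by parts twice (u = x^2, dv = -4*cos(x) dx).
An antiderivative is F(x) = -4*x**2*sin(x) - 8*x*cos(x) + 8*sin(x).
Then F(pi/4) - F(0) = (sqrt(2)*(-pi - pi**2/8 + 4)) - (0) = sqrt(2)*(-pi - pi**2/8 + 4).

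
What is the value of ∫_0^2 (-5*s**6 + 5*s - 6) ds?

-654/7

By the power rule, an antiderivative is F(s) = -5*s**7/7 + 5*s**2/2 - 6*s.
Then F(2) - F(0) = (-654/7) - (0) = -654/7.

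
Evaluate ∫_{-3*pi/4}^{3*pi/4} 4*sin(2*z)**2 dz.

Use the identity sin^2(2*z) = (1 - cos(4*z))/2.
An antiderivative is F(z) = 2*z - sin(4*z)/2.
Then F(3*pi/4) - F(-3*pi/4) = (3*pi/2) - (-3*pi/2) = 3*pi.

3*pi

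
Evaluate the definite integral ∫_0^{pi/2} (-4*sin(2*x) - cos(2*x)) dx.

-4

An antiderivative is F(x) = -sin(2*x)/2 + 2*cos(2*x).
Then F(pi/2) - F(0) = (-2) - (2) = -4.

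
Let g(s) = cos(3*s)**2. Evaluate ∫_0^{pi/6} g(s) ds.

pi/12

Use the identity cos^2(3*s) = (1 + cos(6*s))/2.
An antiderivative is F(s) = s/2 + sin(6*s)/12.
Then F(pi/6) - F(0) = (pi/12) - (0) = pi/12.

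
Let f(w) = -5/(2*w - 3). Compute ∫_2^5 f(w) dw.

An antiderivative is F(w) = -5*log(2*w - 3)/2.
Then F(5) - F(2) = (-5*log(7)/2) - (0) = -5*log(7)/2.

-5*log(7)/2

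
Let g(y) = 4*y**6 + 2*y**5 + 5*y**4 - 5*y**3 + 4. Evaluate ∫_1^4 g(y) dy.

By the power rule, an antiderivative is F(y) = 4*y**7/7 + y**6/3 + y**5 - 5*y**4/4 + 4*y.
Then F(4) - F(1) = (240400/21) - (391/84) = 320403/28.

320403/28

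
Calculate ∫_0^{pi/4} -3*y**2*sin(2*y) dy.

3/4 - 3*pi/8

Integrate by parts twice (u = y^2, dv = -3*sin(2*y) dy).
An antiderivative is F(y) = 3*y**2*cos(2*y)/2 - 3*y*sin(2*y)/2 - 3*cos(2*y)/4.
Then F(pi/4) - F(0) = (-3*pi/8) - (-3/4) = 3/4 - 3*pi/8.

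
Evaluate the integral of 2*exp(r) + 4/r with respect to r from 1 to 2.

-2*exp(1) + 4*log(2) + 2*exp(2)

An antiderivative is F(r) = 2*exp(r) + 4*log(r).
Then F(2) - F(1) = (log(16) + 2*exp(2)) - (2*exp(1)) = -2*exp(1) + 4*log(2) + 2*exp(2).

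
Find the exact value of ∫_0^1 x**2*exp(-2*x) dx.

Integrate by parts twice (u = x^2, dv = exp(-2*x) dx).
An antiderivative is F(x) = (-2*x**2 - 2*x - 1)*exp(-2*x)/4.
Then F(1) - F(0) = (-5*exp(-2)/4) - (-1/4) = (-5 + exp(2))*exp(-2)/4.

(-5 + exp(2))*exp(-2)/4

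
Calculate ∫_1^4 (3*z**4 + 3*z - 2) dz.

By the power rule, an antiderivative is F(z) = 3*z**5/5 + 3*z**2/2 - 2*z.
Then F(4) - F(1) = (3152/5) - (1/10) = 6303/10.

6303/10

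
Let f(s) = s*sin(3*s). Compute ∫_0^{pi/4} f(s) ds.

Integrate by parts once (u = s, dv = sin(3*s) ds).
An antiderivative is F(s) = -s*cos(3*s)/3 + sin(3*s)/9.
Then F(pi/4) - F(0) = (sqrt(2)*(4 + 3*pi)/72) - (0) = sqrt(2)*(4 + 3*pi)/72.

sqrt(2)*(4 + 3*pi)/72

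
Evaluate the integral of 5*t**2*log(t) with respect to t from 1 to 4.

Integrate by parts once (u = ln t, dv = 5*t**2 dt).
An antiderivative is F(t) = 5*t**3*(3*log(t) - 1)/9.
Then F(4) - F(1) = (-320/9 + 640*log(2)/3) - (-5/9) = -35 + 640*log(2)/3.

-35 + 640*log(2)/3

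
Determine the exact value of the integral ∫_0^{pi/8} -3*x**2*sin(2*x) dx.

-3*sqrt(2)/8 - 3*sqrt(2)*pi/32 + 3*sqrt(2)*pi**2/256 + 3/4

Integrate by parts twice (u = x^2, dv = -3*sin(2*x) dx).
An antiderivative is F(x) = 3*x**2*cos(2*x)/2 - 3*x*sin(2*x)/2 - 3*cos(2*x)/4.
Then F(pi/8) - F(0) = (3*sqrt(2)*(-32 - 8*pi + pi**2)/256) - (-3/4) = -3*sqrt(2)/8 - 3*sqrt(2)*pi/32 + 3*sqrt(2)*pi**2/256 + 3/4.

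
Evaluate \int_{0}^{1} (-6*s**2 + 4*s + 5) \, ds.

5

By the power rule, an antiderivative is F(s) = -2*s**3 + 2*s**2 + 5*s.
Then F(1) - F(0) = (5) - (0) = 5.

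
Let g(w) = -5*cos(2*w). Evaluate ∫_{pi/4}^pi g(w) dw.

5/2

An antiderivative is F(w) = -5*sin(2*w)/2.
Then F(pi) - F(pi/4) = (0) - (-5/2) = 5/2.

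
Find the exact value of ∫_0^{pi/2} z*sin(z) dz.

1

Integrate by parts once (u = z, dv = sin(z) dz).
An antiderivative is F(z) = -z*cos(z) + sin(z).
Then F(pi/2) - F(0) = (1) - (0) = 1.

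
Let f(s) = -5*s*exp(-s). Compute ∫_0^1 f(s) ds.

Integrate by parts once (u = s, dv = -5*exp(-s) ds).
An antiderivative is F(s) = (5*s + 5)*exp(-s).
Then F(1) - F(0) = (10*exp(-1)) - (5) = -5 + 10*exp(-1).

-5 + 10*exp(-1)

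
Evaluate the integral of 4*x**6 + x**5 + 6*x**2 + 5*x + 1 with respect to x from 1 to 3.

30334/21

By the power rule, an antiderivative is F(x) = 4*x**7/7 + x**6/6 + 2*x**3 + 5*x**2/2 + x.
Then F(3) - F(1) = (10155/7) - (131/21) = 30334/21.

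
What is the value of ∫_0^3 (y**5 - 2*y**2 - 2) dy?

195/2

By the power rule, an antiderivative is F(y) = y**6/6 - 2*y**3/3 - 2*y.
Then F(3) - F(0) = (195/2) - (0) = 195/2.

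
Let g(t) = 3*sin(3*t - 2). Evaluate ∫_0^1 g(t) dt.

Let u = 3*t - 2, so du = 3 dt. When t = 0, u = -2; when t = 1, u = 1.
The integral becomes ∫ sin(u) du from -2 to 1, with antiderivative -cos(u).
Back in t: F(t) = -cos(3*t - 2).
Then F(1) - F(0) = (-cos(1)) - (-cos(2)) = -cos(1) + cos(2).

-cos(1) + cos(2)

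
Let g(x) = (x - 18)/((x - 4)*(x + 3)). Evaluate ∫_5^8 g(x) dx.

-13*log(2) + 3*log(11)

Factor the denominator: x**2 - x - 12 = (x + 3)(x - 4).
Partial fractions: (x - 18)/((x - 4)*(x + 3)) = 3/(x + 3) - 2/(x - 4).
An antiderivative is F(x) = -2*log(x - 4) + 3*log(x + 3).
Then F(8) - F(5) = (-4*log(2) + 3*log(11)) - (9*log(2)) = -13*log(2) + 3*log(11).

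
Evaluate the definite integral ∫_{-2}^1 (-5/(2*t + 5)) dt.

An antiderivative is F(t) = -5*log(2*t + 5)/2.
Then F(1) - F(-2) = (-5*log(7)/2) - (0) = -5*log(7)/2.

-5*log(7)/2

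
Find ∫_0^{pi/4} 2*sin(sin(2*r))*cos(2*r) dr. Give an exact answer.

Let u = sin(2*r), so du = 2*cos(2*r) dr. When r = 0, u = 0; when r = pi/4, u = 1.
The integral becomes ∫ sin(u) du from 0 to 1, with antiderivative -cos(u).
Back in r: F(r) = -cos(sin(2*r)).
Then F(pi/4) - F(0) = (-cos(1)) - (-1) = 1 - cos(1).

1 - cos(1)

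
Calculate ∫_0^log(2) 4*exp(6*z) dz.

Let u = exp(z), so du = exp(z) dz. When z = 0, u = 1; when z = log(2), u = 2.
The integral becomes 4·∫ u**5 du from 1 to 2, with antiderivative 2*u**6/3.
Back in z: F(z) = 2*exp(6*z)/3.
Then F(log(2)) - F(0) = (128/3) - (2/3) = 42.

42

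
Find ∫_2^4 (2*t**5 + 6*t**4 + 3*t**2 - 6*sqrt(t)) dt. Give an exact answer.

8*sqrt(2) + 12792/5

By the power rule, an antiderivative is F(t) = t**6/3 + 6*t**5/5 - 4*t**(3/2) + t**3.
Then F(4) - F(2) = (39392/15) - (1016/15 - 8*sqrt(2)) = 8*sqrt(2) + 12792/5.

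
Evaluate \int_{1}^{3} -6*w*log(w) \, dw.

Integrate by parts once (u = ln w, dv = -6*w dw).
An antiderivative is F(w) = -3*w**2*(2*log(w) - 1)/2.
Then F(3) - F(1) = (27/2 - 27*log(3)) - (3/2) = 12 - 27*log(3).

12 - 27*log(3)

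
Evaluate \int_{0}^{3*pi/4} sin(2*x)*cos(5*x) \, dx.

Use the identity sin(2*x)cos(5*x) = [sin(7*x) + sin(-3*x)]/2.
An antiderivative is F(x) = cos(3*x)/6 - cos(7*x)/14.
Then F(3*pi/4) - F(0) = (5*sqrt(2)/42) - (2/21) = -2/21 + 5*sqrt(2)/42.

-2/21 + 5*sqrt(2)/42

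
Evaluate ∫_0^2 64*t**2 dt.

512/3

Let u = 4*t, so du = 4 dt. When t = 0, u = 0; when t = 2, u = 8.
The integral becomes ∫ u**2 du from 0 to 8, with antiderivative u**3/3.
Back in t: F(t) = 64*t**3/3.
Then F(2) - F(0) = (512/3) - (0) = 512/3.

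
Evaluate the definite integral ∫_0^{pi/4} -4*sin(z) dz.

An antiderivative is F(z) = 4*cos(z).
Then F(pi/4) - F(0) = (2*sqrt(2)) - (4) = -4 + 2*sqrt(2).

-4 + 2*sqrt(2)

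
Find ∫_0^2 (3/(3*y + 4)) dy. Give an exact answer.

log(5/2)

Let u = 3*y + 4, so du = 3 dy. When y = 0, u = 4; when y = 2, u = 10.
The integral becomes ∫ 1/u du from 4 to 10, with antiderivative log(u).
Back in y: F(y) = log(3*y + 4).
Then F(2) - F(0) = (log(10)) - (log(4)) = log(5/2).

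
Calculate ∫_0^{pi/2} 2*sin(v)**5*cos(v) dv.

Let u = sin(v), so du = cos(v) dv. When v = 0, u = 0; when v = pi/2, u = 1.
The integral becomes 2·∫ u**5 du from 0 to 1, with antiderivative u**6/3.
Back in v: F(v) = sin(v)**6/3.
Then F(pi/2) - F(0) = (1/3) - (0) = 1/3.

1/3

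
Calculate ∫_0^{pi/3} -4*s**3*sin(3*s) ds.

4*pi*(6 - pi**2)/81

Integrate by parts 3 times (u = s^3, dv = -4*sin(3*s) ds).
An antiderivative is F(s) = 4*s**3*cos(3*s)/3 - 4*s**2*sin(3*s)/3 - 8*s*cos(3*s)/9 + 8*sin(3*s)/27.
Then F(pi/3) - F(0) = (4*pi*(6 - pi**2)/81) - (0) = 4*pi*(6 - pi**2)/81.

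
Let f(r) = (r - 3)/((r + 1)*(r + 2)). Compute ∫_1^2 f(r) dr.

Factor the denominator: r**2 + 3*r + 2 = (r + 2)(r + 1).
Partial fractions: (r - 3)/((r + 1)*(r + 2)) = 5/(r + 2) - 4/(r + 1).
An antiderivative is F(r) = -4*log(r + 1) + 5*log(r + 2).
Then F(2) - F(1) = (-4*log(3) + 10*log(2)) - (-4*log(2) + 5*log(3)) = -9*log(3) + 14*log(2).

-9*log(3) + 14*log(2)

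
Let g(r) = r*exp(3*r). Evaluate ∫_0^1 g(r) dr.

1/9 + 2*exp(3)/9

Integrate by parts once (u = r, dv = exp(3*r) dr).
An antiderivative is F(r) = (3*r - 1)*exp(3*r)/9.
Then F(1) - F(0) = (2*exp(3)/9) - (-1/9) = 1/9 + 2*exp(3)/9.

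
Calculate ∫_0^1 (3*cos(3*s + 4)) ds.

Let u = 3*s + 4, so du = 3 ds. When s = 0, u = 4; when s = 1, u = 7.
The integral becomes ∫ cos(u) du from 4 to 7, with antiderivative sin(u).
Back in s: F(s) = sin(3*s + 4).
Then F(1) - F(0) = (sin(7)) - (sin(4)) = sin(7) - sin(4).

sin(7) - sin(4)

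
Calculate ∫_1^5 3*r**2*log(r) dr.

-124/3 + 125*log(5)

Integrate by parts once (u = ln r, dv = 3*r**2 dr).
An antiderivative is F(r) = r**3*(3*log(r) - 1)/3.
Then F(5) - F(1) = (-125/3 + 125*log(5)) - (-1/3) = -124/3 + 125*log(5).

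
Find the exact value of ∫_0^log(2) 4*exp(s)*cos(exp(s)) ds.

-4*sin(1) + 4*sin(2)

Let u = exp(s), so du = exp(s) ds. When s = 0, u = 1; when s = log(2), u = 2.
The integral becomes 4·∫ cos(u) du from 1 to 2, with antiderivative 4*sin(u).
Back in s: F(s) = 4*sin(exp(s)).
Then F(log(2)) - F(0) = (4*sin(2)) - (4*sin(1)) = -4*sin(1) + 4*sin(2).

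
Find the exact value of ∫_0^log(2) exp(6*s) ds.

Let u = exp(s), so du = exp(s) ds. When s = 0, u = 1; when s = log(2), u = 2.
The integral becomes ∫ u**5 du from 1 to 2, with antiderivative u**6/6.
Back in s: F(s) = exp(6*s)/6.
Then F(log(2)) - F(0) = (32/3) - (1/6) = 21/2.

21/2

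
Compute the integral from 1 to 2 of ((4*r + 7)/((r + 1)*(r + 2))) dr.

Factor the denominator: r**2 + 3*r + 2 = (r + 2)(r + 1).
Partial fractions: (4*r + 7)/((r + 1)*(r + 2)) = 1/(r + 2) + 3/(r + 1).
An antiderivative is F(r) = 3*log(r + 1) + log(r + 2).
Then F(2) - F(1) = (2*log(2) + 3*log(3)) - (log(24)) = log(9/2).

log(9/2)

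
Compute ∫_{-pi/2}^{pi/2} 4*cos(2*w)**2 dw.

Use the identity cos^2(2*w) = (1 + cos(4*w))/2.
An antiderivative is F(w) = 2*w + sin(4*w)/2.
Then F(pi/2) - F(-pi/2) = (pi) - (-pi) = 2*pi.

2*pi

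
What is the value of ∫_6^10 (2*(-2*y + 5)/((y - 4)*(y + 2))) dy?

Factor the denominator: y**2 - 2*y - 8 = (y + 2)(y - 4).
Partial fractions: 2*(-2*y + 5)/((y - 4)*(y + 2)) = -3/(y + 2) - 1/(y - 4).
An antiderivative is F(y) = -log(y - 4) - 3*log(y + 2).
Then F(10) - F(6) = (-7*log(2) - 4*log(3)) - (-10*log(2)) = log(8/81).

log(8/81)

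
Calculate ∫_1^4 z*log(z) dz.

Integrate by parts once (u = ln z, dv = z dz).
An antiderivative is F(z) = z**2*(2*log(z) - 1)/4.
Then F(4) - F(1) = (-4 + 16*log(2)) - (-1/4) = -15/4 + 16*log(2).

-15/4 + 16*log(2)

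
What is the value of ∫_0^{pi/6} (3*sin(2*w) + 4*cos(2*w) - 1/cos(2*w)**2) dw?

An antiderivative is F(w) = 2*sin(2*w) - 3*cos(2*w)/2 - tan(2*w)/2.
Then F(pi/6) - F(0) = (-3/4 + sqrt(3)/2) - (-3/2) = 3/4 + sqrt(3)/2.

3/4 + sqrt(3)/2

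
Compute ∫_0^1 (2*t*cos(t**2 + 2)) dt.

Let u = t**2 + 2, so du = 2*t dt. When t = 0, u = 2; when t = 1, u = 3.
The integral becomes ∫ cos(u) du from 2 to 3, with antiderivative sin(u).
Back in t: F(t) = sin(t**2 + 2).
Then F(1) - F(0) = (sin(3)) - (sin(2)) = -sin(2) + sin(3).

-sin(2) + sin(3)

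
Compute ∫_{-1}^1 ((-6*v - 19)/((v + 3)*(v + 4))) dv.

-5*log(5) - log(2) + 5*log(3)

Factor the denominator: v**2 + 7*v + 12 = (v + 4)(v + 3).
Partial fractions: (-6*v - 19)/((v + 3)*(v + 4)) = -5/(v + 4) - 1/(v + 3).
An antiderivative is F(v) = -log(v + 3) - 5*log(v + 4).
Then F(1) - F(-1) = (-5*log(5) - 2*log(2)) - (-5*log(3) - log(2)) = -5*log(5) - log(2) + 5*log(3).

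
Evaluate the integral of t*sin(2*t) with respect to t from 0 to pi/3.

sqrt(3)/8 + pi/12

Integrate by parts once (u = t, dv = sin(2*t) dt).
An antiderivative is F(t) = -t*cos(2*t)/2 + sin(2*t)/4.
Then F(pi/3) - F(0) = (sqrt(3)/8 + pi/12) - (0) = sqrt(3)/8 + pi/12.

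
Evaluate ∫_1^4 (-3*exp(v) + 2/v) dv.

An antiderivative is F(v) = -3*exp(v) + 2*log(v).
Then F(4) - F(1) = (-3*exp(4) + log(16)) - (-3*exp(1)) = -3*exp(4) + log(16) + 3*exp(1).

-3*exp(4) + log(16) + 3*exp(1)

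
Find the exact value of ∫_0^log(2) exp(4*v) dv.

15/4

Let u = exp(v), so du = exp(v) dv. When v = 0, u = 1; when v = log(2), u = 2.
The integral becomes ∫ u**3 du from 1 to 2, with antiderivative u**4/4.
Back in v: F(v) = exp(4*v)/4.
Then F(log(2)) - F(0) = (4) - (1/4) = 15/4.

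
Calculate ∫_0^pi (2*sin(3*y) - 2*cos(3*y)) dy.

An antiderivative is F(y) = -2*sin(3*y)/3 - 2*cos(3*y)/3.
Then F(pi) - F(0) = (2/3) - (-2/3) = 4/3.

4/3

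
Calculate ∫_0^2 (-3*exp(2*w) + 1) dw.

An antiderivative is F(w) = -3*exp(2*w)/2 + w.
Then F(2) - F(0) = (2 - 3*exp(4)/2) - (-3/2) = 7/2 - 3*exp(4)/2.

7/2 - 3*exp(4)/2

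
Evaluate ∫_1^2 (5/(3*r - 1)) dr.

-5*log(2)/3 + 5*log(5)/3

An antiderivative is F(r) = 5*log(3*r - 1)/3.
Then F(2) - F(1) = (5*log(5)/3) - (5*log(2)/3) = -5*log(2)/3 + 5*log(5)/3.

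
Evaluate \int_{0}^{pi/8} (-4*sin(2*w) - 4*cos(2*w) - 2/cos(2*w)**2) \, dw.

-3

An antiderivative is F(w) = -2*sin(2*w) + 2*cos(2*w) - tan(2*w).
Then F(pi/8) - F(0) = (-1) - (2) = -3.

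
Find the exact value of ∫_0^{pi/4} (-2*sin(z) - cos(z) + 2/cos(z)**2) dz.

sqrt(2)/2

An antiderivative is F(z) = -sin(z) + 2*cos(z) + 2*tan(z).
Then F(pi/4) - F(0) = (sqrt(2)/2 + 2) - (2) = sqrt(2)/2.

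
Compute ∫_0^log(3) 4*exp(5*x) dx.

Let u = exp(x), so du = exp(x) dx. When x = 0, u = 1; when x = log(3), u = 3.
The integral becomes 4·∫ u**4 du from 1 to 3, with antiderivative 4*u**5/5.
Back in x: F(x) = 4*exp(5*x)/5.
Then F(log(3)) - F(0) = (972/5) - (4/5) = 968/5.

968/5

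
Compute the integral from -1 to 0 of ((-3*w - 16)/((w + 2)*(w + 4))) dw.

Factor the denominator: w**2 + 6*w + 8 = (w + 4)(w + 2).
Partial fractions: (-3*w - 16)/((w + 2)*(w + 4)) = 2/(w + 4) - 5/(w + 2).
An antiderivative is F(w) = -5*log(w + 2) + 2*log(w + 4).
Then F(0) - F(-1) = (-log(2)) - (log(9)) = -log(18).

-log(18)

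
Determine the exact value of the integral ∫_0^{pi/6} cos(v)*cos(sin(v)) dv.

sin(1/2)

Let u = sin(v), so du = cos(v) dv. When v = 0, u = 0; when v = pi/6, u = 1/2.
The integral becomes ∫ cos(u) du from 0 to 1/2, with antiderivative sin(u).
Back in v: F(v) = sin(sin(v)).
Then F(pi/6) - F(0) = (sin(1/2)) - (0) = sin(1/2).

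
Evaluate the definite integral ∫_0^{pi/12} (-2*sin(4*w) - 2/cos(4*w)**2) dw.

An antiderivative is F(w) = cos(4*w)/2 - tan(4*w)/2.
Then F(pi/12) - F(0) = (1/4 - sqrt(3)/2) - (1/2) = -sqrt(3)/2 - 1/4.

-sqrt(3)/2 - 1/4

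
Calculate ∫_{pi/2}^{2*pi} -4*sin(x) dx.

An antiderivative is F(x) = 4*cos(x).
Then F(2*pi) - F(pi/2) = (4) - (0) = 4.

4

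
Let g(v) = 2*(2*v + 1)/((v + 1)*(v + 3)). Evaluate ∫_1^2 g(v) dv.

Factor the denominator: v**2 + 4*v + 3 = (v + 3)(v + 1).
Partial fractions: 2*(2*v + 1)/((v + 1)*(v + 3)) = 5/(v + 3) - 1/(v + 1).
An antiderivative is F(v) = -log(v + 1) + 5*log(v + 3).
Then F(2) - F(1) = (-log(3) + 5*log(5)) - (9*log(2)) = -9*log(2) - log(3) + 5*log(5).

-9*log(2) - log(3) + 5*log(5)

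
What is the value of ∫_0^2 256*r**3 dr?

1024

Let u = 4*r, so du = 4 dr. When r = 0, u = 0; when r = 2, u = 8.
The integral becomes ∫ u**3 du from 0 to 8, with antiderivative u**4/4.
Back in r: F(r) = 64*r**4.
Then F(2) - F(0) = (1024) - (0) = 1024.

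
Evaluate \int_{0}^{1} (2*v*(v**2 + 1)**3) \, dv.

15/4

Let u = v**2 + 1, so du = 2*v dv. When v = 0, u = 1; when v = 1, u = 2.
The integral becomes ∫ u**3 du from 1 to 2, with antiderivative u**4/4.
Back in v: F(v) = (v**2 + 1)**4/4.
Then F(1) - F(0) = (4) - (1/4) = 15/4.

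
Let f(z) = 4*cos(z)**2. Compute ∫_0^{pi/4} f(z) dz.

1 + pi/2

Use the identity cos^2(z) = (1 + cos(2*z))/2.
An antiderivative is F(z) = 2*z + sin(2*z).
Then F(pi/4) - F(0) = (1 + pi/2) - (0) = 1 + pi/2.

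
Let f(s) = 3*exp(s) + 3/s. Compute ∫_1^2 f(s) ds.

An antiderivative is F(s) = 3*exp(s) + 3*log(s).
Then F(2) - F(1) = (3*log(2) + 3*exp(2)) - (3*exp(1)) = -3*exp(1) + 3*log(2) + 3*exp(2).

-3*exp(1) + 3*log(2) + 3*exp(2)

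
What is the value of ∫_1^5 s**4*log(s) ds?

Integrate by parts once (u = ln s, dv = s**4 ds).
An antiderivative is F(s) = s**5*(5*log(s) - 1)/25.
Then F(5) - F(1) = (-125 + 625*log(5)) - (-1/25) = -3124/25 + 625*log(5).

-3124/25 + 625*log(5)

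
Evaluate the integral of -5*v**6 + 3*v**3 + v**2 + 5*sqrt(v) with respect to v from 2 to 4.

By the power rule, an antiderivative is F(v) = -5*v**7/7 + 3*v**4/4 + 10*v**(3/2)/3 + v**3/3.
Then F(4) - F(2) = (-80240/7) - (-1612/21 + 20*sqrt(2)/3) = -239108/21 - 20*sqrt(2)/3.

-239108/21 - 20*sqrt(2)/3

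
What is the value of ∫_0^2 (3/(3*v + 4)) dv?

Let u = 3*v + 4, so du = 3 dv. When v = 0, u = 4; when v = 2, u = 10.
The integral becomes ∫ 1/u du from 4 to 10, with antiderivative log(u).
Back in v: F(v) = log(3*v + 4).
Then F(2) - F(0) = (log(10)) - (log(4)) = log(5/2).

log(5/2)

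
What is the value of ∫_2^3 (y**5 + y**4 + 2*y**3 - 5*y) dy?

By the power rule, an antiderivative is F(y) = y**6/6 + y**5/5 + y**4/2 - 5*y**2/2.
Then F(3) - F(2) = (1881/10) - (226/15) = 5191/30.

5191/30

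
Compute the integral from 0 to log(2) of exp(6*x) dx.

21/2

Let u = exp(x), so du = exp(x) dx. When x = 0, u = 1; when x = log(2), u = 2.
The integral becomes ∫ u**5 du from 1 to 2, with antiderivative u**6/6.
Back in x: F(x) = exp(6*x)/6.
Then F(log(2)) - F(0) = (32/3) - (1/6) = 21/2.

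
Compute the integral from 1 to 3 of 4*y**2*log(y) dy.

Integrate by parts once (u = ln y, dv = 4*y**2 dy).
An antiderivative is F(y) = 4*y**3*(3*log(y) - 1)/9.
Then F(3) - F(1) = (-12 + 36*log(3)) - (-4/9) = -104/9 + 36*log(3).

-104/9 + 36*log(3)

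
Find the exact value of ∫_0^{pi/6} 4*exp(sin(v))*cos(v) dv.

Let u = sin(v), so du = cos(v) dv. When v = 0, u = 0; when v = pi/6, u = 1/2.
The integral becomes 4·∫ exp(u) du from 0 to 1/2, with antiderivative 4*exp(u).
Back in v: F(v) = 4*exp(sin(v)).
Then F(pi/6) - F(0) = (4*exp(1/2)) - (4) = -4 + 4*exp(1/2).

-4 + 4*exp(1/2)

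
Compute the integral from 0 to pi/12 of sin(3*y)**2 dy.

-1/12 + pi/24

Use the identity sin^2(3*y) = (1 - cos(6*y))/2.
An antiderivative is F(y) = y/2 - sin(6*y)/12.
Then F(pi/12) - F(0) = (-1/12 + pi/24) - (0) = -1/12 + pi/24.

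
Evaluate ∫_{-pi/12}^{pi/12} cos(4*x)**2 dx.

sqrt(3)/16 + pi/12

Use the identity cos^2(4*x) = (1 + cos(8*x))/2.
An antiderivative is F(x) = x/2 + sin(8*x)/16.
Then F(pi/12) - F(-pi/12) = (sqrt(3)/32 + pi/24) - (-pi/24 - sqrt(3)/32) = sqrt(3)/16 + pi/12.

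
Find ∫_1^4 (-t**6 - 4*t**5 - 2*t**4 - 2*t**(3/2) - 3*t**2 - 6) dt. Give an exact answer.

-39098/7

By the power rule, an antiderivative is F(t) = -t**7/7 - 2*t**6/3 - 4*t**(5/2)/5 - 2*t**5/5 - t**3 - 6*t.
Then F(4) - F(1) = (-587416/105) - (-946/105) = -39098/7.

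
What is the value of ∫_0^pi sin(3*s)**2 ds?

Use the identity sin^2(3*s) = (1 - cos(6*s))/2.
An antiderivative is F(s) = s/2 - sin(6*s)/12.
Then F(pi) - F(0) = (pi/2) - (0) = pi/2.

pi/2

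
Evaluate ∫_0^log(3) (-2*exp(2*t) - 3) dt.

An antiderivative is F(t) = -exp(2*t) - 3*t.
Then F(log(3)) - F(0) = (-9 - 3*log(3)) - (-1) = -8 - log(27).

-8 - log(27)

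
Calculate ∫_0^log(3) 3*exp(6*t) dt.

364

Let u = exp(t), so du = exp(t) dt. When t = 0, u = 1; when t = log(3), u = 3.
The integral becomes 3·∫ u**5 du from 1 to 3, with antiderivative u**6/2.
Back in t: F(t) = exp(6*t)/2.
Then F(log(3)) - F(0) = (729/2) - (1/2) = 364.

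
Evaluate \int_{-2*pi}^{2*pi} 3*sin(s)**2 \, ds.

6*pi

Use the identity sin^2(s) = (1 - cos(2*s))/2.
An antiderivative is F(s) = 3*s/2 - 3*sin(2*s)/4.
Then F(2*pi) - F(-2*pi) = (3*pi) - (-3*pi) = 6*pi.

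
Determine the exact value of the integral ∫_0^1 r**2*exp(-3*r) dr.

Integrate by parts twice (u = r^2, dv = exp(-3*r) dr).
An antiderivative is F(r) = (-9*r**2 - 6*r - 2)*exp(-3*r)/27.
Then F(1) - F(0) = (-17*exp(-3)/27) - (-2/27) = 2/27 - 17*exp(-3)/27.

2/27 - 17*exp(-3)/27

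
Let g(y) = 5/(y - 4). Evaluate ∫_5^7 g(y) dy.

An antiderivative is F(y) = 5*log(y - 4).
Then F(7) - F(5) = (5*log(3)) - (0) = 5*log(3).

5*log(3)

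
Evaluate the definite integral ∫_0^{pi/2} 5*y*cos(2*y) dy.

-5/2

Integrate by parts once (u = y, dv = 5*cos(2*y) dy).
An antiderivative is F(y) = 5*y*sin(2*y)/2 + 5*cos(2*y)/4.
Then F(pi/2) - F(0) = (-5/4) - (5/4) = -5/2.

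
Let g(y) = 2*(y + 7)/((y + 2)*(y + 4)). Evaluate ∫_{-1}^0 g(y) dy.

Factor the denominator: y**2 + 6*y + 8 = (y + 4)(y + 2).
Partial fractions: 2*(y + 7)/((y + 2)*(y + 4)) = -3/(y + 4) + 5/(y + 2).
An antiderivative is F(y) = 5*log(y + 2) - 3*log(y + 4).
Then F(0) - F(-1) = (-log(2)) - (-log(27)) = log(27/2).

log(27/2)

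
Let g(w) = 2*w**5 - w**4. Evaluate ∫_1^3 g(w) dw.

By the power rule, an antiderivative is F(w) = w**6/3 - w**5/5.
Then F(3) - F(1) = (972/5) - (2/15) = 2914/15.

2914/15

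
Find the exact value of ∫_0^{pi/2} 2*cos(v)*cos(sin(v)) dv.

Let u = sin(v), so du = cos(v) dv. When v = 0, u = 0; when v = pi/2, u = 1.
The integral becomes 2·∫ cos(u) du from 0 to 1, with antiderivative 2*sin(u).
Back in v: F(v) = 2*sin(sin(v)).
Then F(pi/2) - F(0) = (2*sin(1)) - (0) = 2*sin(1).

2*sin(1)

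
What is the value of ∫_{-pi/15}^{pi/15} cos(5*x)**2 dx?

sqrt(3)/20 + pi/15

Use the identity cos^2(5*x) = (1 + cos(10*x))/2.
An antiderivative is F(x) = x/2 + sin(10*x)/20.
Then F(pi/15) - F(-pi/15) = (sqrt(3)/40 + pi/30) - (-pi/30 - sqrt(3)/40) = sqrt(3)/20 + pi/15.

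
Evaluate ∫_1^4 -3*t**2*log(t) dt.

21 - 128*log(2)

Integrate by parts once (u = ln t, dv = -3*t**2 dt).
An antiderivative is F(t) = -t**3*(3*log(t) - 1)/3.
Then F(4) - F(1) = (64/3 - 128*log(2)) - (1/3) = 21 - 128*log(2).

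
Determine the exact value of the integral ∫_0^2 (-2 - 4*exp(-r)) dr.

-8 + 4*exp(-2)

An antiderivative is F(r) = -2*r + 4*exp(-r).
Then F(2) - F(0) = (-4 + 4*exp(-2)) - (4) = -8 + 4*exp(-2).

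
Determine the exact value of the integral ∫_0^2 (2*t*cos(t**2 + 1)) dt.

sin(5) - sin(1)

Let u = t**2 + 1, so du = 2*t dt. When t = 0, u = 1; when t = 2, u = 5.
The integral becomes ∫ cos(u) du from 1 to 5, with antiderivative sin(u).
Back in t: F(t) = sin(t**2 + 1).
Then F(2) - F(0) = (sin(5)) - (sin(1)) = sin(5) - sin(1).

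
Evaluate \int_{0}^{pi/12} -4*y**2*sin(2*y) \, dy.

Integrate by parts twice (u = y^2, dv = -4*sin(2*y) dy).
An antiderivative is F(y) = 2*y**2*cos(2*y) - 2*y*sin(2*y) - cos(2*y).
Then F(pi/12) - F(0) = (-sqrt(3)/2 - pi/12 + sqrt(3)*pi**2/144) - (-1) = -sqrt(3)/2 - pi/12 + sqrt(3)*pi**2/144 + 1.

-sqrt(3)/2 - pi/12 + sqrt(3)*pi**2/144 + 1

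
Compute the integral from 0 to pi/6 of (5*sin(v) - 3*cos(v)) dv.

An antiderivative is F(v) = -3*sin(v) - 5*cos(v).
Then F(pi/6) - F(0) = (-5*sqrt(3)/2 - 3/2) - (-5) = 7/2 - 5*sqrt(3)/2.

7/2 - 5*sqrt(3)/2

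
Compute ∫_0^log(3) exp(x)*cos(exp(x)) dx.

Let u = exp(x), so du = exp(x) dx. When x = 0, u = 1; when x = log(3), u = 3.
The integral becomes ∫ cos(u) du from 1 to 3, with antiderivative sin(u).
Back in x: F(x) = sin(exp(x)).
Then F(log(3)) - F(0) = (sin(3)) - (sin(1)) = -sin(1) + sin(3).

-sin(1) + sin(3)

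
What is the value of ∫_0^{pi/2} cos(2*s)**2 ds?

pi/4

Use the identity cos^2(2*s) = (1 + cos(4*s))/2.
An antiderivative is F(s) = s/2 + sin(4*s)/8.
Then F(pi/2) - F(0) = (pi/4) - (0) = pi/4.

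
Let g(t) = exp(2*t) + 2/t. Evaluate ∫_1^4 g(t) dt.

-exp(2)/2 + log(16) + exp(8)/2

An antiderivative is F(t) = exp(2*t)/2 + 2*log(t).
Then F(4) - F(1) = (log(16) + exp(8)/2) - (exp(2)/2) = -exp(2)/2 + log(16) + exp(8)/2.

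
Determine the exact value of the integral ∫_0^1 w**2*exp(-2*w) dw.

Integrate by parts twice (u = w^2, dv = exp(-2*w) dw).
An antiderivative is F(w) = (-2*w**2 - 2*w - 1)*exp(-2*w)/4.
Then F(1) - F(0) = (-5*exp(-2)/4) - (-1/4) = (-5 + exp(2))*exp(-2)/4.

(-5 + exp(2))*exp(-2)/4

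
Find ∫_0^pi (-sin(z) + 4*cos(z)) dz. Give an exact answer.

-2

An antiderivative is F(z) = 4*sin(z) + cos(z).
Then F(pi) - F(0) = (-1) - (1) = -2.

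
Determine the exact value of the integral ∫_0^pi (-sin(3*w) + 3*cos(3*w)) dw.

An antiderivative is F(w) = sin(3*w) + cos(3*w)/3.
Then F(pi) - F(0) = (-1/3) - (1/3) = -2/3.

-2/3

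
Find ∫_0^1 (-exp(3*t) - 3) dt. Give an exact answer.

-exp(3)/3 - 8/3

An antiderivative is F(t) = -exp(3*t)/3 - 3*t.
Then F(1) - F(0) = (-exp(3)/3 - 3) - (-1/3) = -exp(3)/3 - 8/3.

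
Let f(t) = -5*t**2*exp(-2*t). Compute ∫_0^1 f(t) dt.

-5/4 + 25*exp(-2)/4

Integrate by parts twice (u = t^2, dv = -5*exp(-2*t) dt).
An antiderivative is F(t) = (10*t**2 + 10*t + 5)*exp(-2*t)/4.
Then F(1) - F(0) = (25*exp(-2)/4) - (5/4) = -5/4 + 25*exp(-2)/4.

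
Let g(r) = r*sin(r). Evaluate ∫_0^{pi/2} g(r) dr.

1

Integrate by parts once (u = r, dv = sin(r) dr).
An antiderivative is F(r) = -r*cos(r) + sin(r).
Then F(pi/2) - F(0) = (1) - (0) = 1.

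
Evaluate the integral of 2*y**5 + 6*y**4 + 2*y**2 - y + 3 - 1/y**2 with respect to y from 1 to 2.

958/15

By the power rule, an antiderivative is F(y) = y**6/3 + 6*y**5/5 + 2*y**3/3 - y**2/2 + 3*y + 1/y.
Then F(2) - F(1) = (2087/30) - (57/10) = 958/15.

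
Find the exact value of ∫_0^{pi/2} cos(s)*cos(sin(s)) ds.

Let u = sin(s), so du = cos(s) ds. When s = 0, u = 0; when s = pi/2, u = 1.
The integral becomes ∫ cos(u) du from 0 to 1, with antiderivative sin(u).
Back in s: F(s) = sin(sin(s)).
Then F(pi/2) - F(0) = (sin(1)) - (0) = sin(1).

sin(1)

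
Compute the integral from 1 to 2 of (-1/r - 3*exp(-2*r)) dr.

-log(2) - 3*exp(-2)/2 + 3*exp(-4)/2

An antiderivative is F(r) = -log(r) + 3*exp(-2*r)/2.
Then F(2) - F(1) = (-log(2) + 3*exp(-4)/2) - (3*exp(-2)/2) = -log(2) - 3*exp(-2)/2 + 3*exp(-4)/2.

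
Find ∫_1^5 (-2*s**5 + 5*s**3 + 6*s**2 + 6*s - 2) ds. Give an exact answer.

By the power rule, an antiderivative is F(s) = -s**6/3 + 5*s**4/4 + 2*s**3 + 3*s**2 - 2*s.
Then F(5) - F(1) = (-49345/12) - (47/12) = -4116.

-4116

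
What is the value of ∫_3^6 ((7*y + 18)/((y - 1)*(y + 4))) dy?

Factor the denominator: y**2 + 3*y - 4 = (y + 4)(y - 1).
Partial fractions: (7*y + 18)/((y - 1)*(y + 4)) = 2/(y + 4) + 5/(y - 1).
An antiderivative is F(y) = 5*log(y - 1) + 2*log(y + 4).
Then F(6) - F(3) = (2*log(2) + 7*log(5)) - (5*log(2) + 2*log(7)) = -2*log(7) - 3*log(2) + 7*log(5).

-2*log(7) - 3*log(2) + 7*log(5)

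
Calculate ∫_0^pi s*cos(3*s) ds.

-2/9

Integrate by parts once (u = s, dv = cos(3*s) ds).
An antiderivative is F(s) = s*sin(3*s)/3 + cos(3*s)/9.
Then F(pi) - F(0) = (-1/9) - (1/9) = -2/9.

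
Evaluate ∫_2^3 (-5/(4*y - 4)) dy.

An antiderivative is F(y) = -5*log(4*y - 4)/4.
Then F(3) - F(2) = (-15*log(2)/4) - (-5*log(2)/2) = -5*log(2)/4.

-5*log(2)/4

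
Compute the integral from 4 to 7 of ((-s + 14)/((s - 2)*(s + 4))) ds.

-3*log(11) + 2*log(5) + 7*log(2)

Factor the denominator: s**2 + 2*s - 8 = (s + 4)(s - 2).
Partial fractions: (-s + 14)/((s - 2)*(s + 4)) = -3/(s + 4) + 2/(s - 2).
An antiderivative is F(s) = 2*log(s - 2) - 3*log(s + 4).
Then F(7) - F(4) = (-3*log(11) + 2*log(5)) - (-7*log(2)) = -3*log(11) + 2*log(5) + 7*log(2).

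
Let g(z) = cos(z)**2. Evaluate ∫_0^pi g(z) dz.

Use the identity cos^2(z) = (1 + cos(2*z))/2.
An antiderivative is F(z) = z/2 + sin(2*z)/4.
Then F(pi) - F(0) = (pi/2) - (0) = pi/2.

pi/2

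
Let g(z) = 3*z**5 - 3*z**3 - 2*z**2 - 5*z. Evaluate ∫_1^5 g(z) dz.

21604/3

By the power rule, an antiderivative is F(z) = z**6/2 - 3*z**4/4 - 2*z**3/3 - 5*z**2/2.
Then F(5) - F(1) = (86375/12) - (-41/12) = 21604/3.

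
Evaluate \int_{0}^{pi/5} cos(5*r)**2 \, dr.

Use the identity cos^2(5*r) = (1 + cos(10*r))/2.
An antiderivative is F(r) = r/2 + sin(10*r)/20.
Then F(pi/5) - F(0) = (pi/10) - (0) = pi/10.

pi/10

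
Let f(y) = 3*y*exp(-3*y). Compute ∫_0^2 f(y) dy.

(-7 + exp(6))*exp(-6)/3

Integrate by parts once (u = y, dv = 3*exp(-3*y) dy).
An antiderivative is F(y) = (-3*y - 1)*exp(-3*y)/3.
Then F(2) - F(0) = (-7*exp(-6)/3) - (-1/3) = (-7 + exp(6))*exp(-6)/3.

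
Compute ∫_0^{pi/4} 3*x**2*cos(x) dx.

Integrate by parts twice (u = x^2, dv = 3*cos(x) dx).
An antiderivative is F(x) = 3*x**2*sin(x) + 6*x*cos(x) - 6*sin(x).
Then F(pi/4) - F(0) = (3*sqrt(2)*(-32 + pi**2 + 8*pi)/32) - (0) = 3*sqrt(2)*(-32 + pi**2 + 8*pi)/32.

3*sqrt(2)*(-32 + pi**2 + 8*pi)/32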